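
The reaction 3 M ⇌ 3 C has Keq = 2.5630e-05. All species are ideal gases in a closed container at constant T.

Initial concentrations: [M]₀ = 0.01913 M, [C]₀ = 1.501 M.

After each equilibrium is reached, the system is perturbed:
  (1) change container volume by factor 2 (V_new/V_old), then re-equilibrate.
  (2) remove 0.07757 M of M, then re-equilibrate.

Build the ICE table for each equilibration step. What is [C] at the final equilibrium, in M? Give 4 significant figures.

[C]_eq = 0.01955 M

Q₀ = 4.8306e+05 vs Keq = 2.5630e-05 ⇒ Q>K, reverse
Step 1:
                   M          C
  I          0.01913      1.501
  C            1.457     -1.457
  E            1.477    0.04354
  solve Keq expr → x = -0.4858; check Q = 2.5630e-05
Then change container volume by factor 2 (V_new/V_old).
Step 2:
                   M          C
  I           0.7383    0.02177
  C                0          0
  E           0.7383    0.02177
  solve Keq expr → x = 0; check Q = 2.5630e-05
Then remove 0.07757 M of M.
Step 3:
                   M          C
  I           0.6607    0.02177
  C         0.002222  -0.002222
  E           0.6629    0.01955
  solve Keq expr → x = -7.4052e-04; check Q = 2.5630e-05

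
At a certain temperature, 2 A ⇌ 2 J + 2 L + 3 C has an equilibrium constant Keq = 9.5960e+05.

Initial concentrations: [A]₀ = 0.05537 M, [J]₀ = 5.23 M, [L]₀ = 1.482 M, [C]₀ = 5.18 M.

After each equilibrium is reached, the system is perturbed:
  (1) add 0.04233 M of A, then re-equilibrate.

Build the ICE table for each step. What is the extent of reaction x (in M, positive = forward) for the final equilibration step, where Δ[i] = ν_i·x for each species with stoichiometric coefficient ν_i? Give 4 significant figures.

Q₀ = 2.7236e+06 vs Keq = 9.5960e+05 ⇒ Q>K, reverse
Step 1:
                  A         J         L         C
  Initial   0.05537      5.23     1.482      5.18
  Change    0.03386  -0.03386  -0.03386  -0.05079
  Equil     0.08923     5.196     1.448     5.129
  solve Keq expr → x = -0.01693; check Q = 9.5960e+05
Then add 0.04233 M of A.
Step 2:
                  A         J         L         C
  Initial    0.1316     5.196     1.448     5.129
  Change    -0.0378    0.0378    0.0378    0.0567
  Equil     0.09376     5.234     1.486     5.186
  solve Keq expr → x = 0.0189; check Q = 9.5960e+05

x = 0.0189 M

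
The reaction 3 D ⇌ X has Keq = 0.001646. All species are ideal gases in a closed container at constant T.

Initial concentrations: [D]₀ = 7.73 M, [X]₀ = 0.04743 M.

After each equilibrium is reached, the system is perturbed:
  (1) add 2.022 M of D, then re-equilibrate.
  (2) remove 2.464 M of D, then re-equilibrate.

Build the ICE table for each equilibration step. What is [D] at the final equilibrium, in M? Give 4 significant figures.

Q₀ = 1.0269e-04 vs Keq = 0.001646 ⇒ Q<K, forward
Step 1:
                    D           X
  init           7.73     0.04743
  Δ             -1.22      0.4067
  eq             6.51      0.4541
  solve Keq expr → x = 0.4067; check Q = 0.001646
Then add 2.022 M of D.
Step 2:
                    D           X
  init          8.532      0.4541
  Δ            -0.864       0.288
  eq            7.668      0.7421
  solve Keq expr → x = 0.288; check Q = 0.001646
Then remove 2.464 M of D.
Step 3:
                    D           X
  init          5.204      0.7421
  Δ              1.03     -0.3433
  eq            6.234      0.3988
  solve Keq expr → x = -0.3433; check Q = 0.001646

[D]_eq = 6.234 M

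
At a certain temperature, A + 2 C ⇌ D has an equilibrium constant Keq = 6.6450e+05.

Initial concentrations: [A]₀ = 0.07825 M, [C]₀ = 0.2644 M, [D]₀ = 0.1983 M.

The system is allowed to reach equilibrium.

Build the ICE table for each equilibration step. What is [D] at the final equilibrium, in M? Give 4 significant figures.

Q₀ = 36.25 vs Keq = 6.6450e+05 ⇒ Q<K, forward
Step 1:
                    A           C           D
  Initial     0.07825      0.2644      0.1983
  Change     -0.07821     -0.1564     0.07821
  Equil    3.5695e-05       0.108      0.2765
  solve Keq expr → x = 0.07821; check Q = 6.6450e+05

[D]_eq = 0.2765 M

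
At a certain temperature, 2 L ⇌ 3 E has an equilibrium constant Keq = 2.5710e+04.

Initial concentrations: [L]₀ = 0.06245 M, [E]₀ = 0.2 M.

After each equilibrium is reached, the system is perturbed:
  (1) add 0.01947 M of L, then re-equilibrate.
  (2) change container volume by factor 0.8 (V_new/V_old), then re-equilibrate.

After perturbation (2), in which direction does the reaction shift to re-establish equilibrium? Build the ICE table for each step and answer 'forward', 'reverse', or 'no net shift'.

Q₀ = 2.051 vs Keq = 2.5710e+04 ⇒ Q<K, forward
Step 1:
                  L         E
  I         0.06245       0.2
  C        -0.06146    0.0922
  E       9.8506e-04    0.2922
  solve Keq expr → x = 0.03073; check Q = 2.5710e+04
Then add 0.01947 M of L.
Step 2:
                  L         E
  I         0.02046    0.2922
  C        -0.01932   0.02898
  E        0.001135    0.3212
  solve Keq expr → x = 0.00966; check Q = 2.5710e+04
Then change container volume by factor 0.8 (V_new/V_old).
Step 3:
                  L         E
  I        0.001419    0.4015
  C       1.6601e-04 -2.4902e-04
  E        0.001585    0.4012
  solve Keq expr → x = -8.3006e-05; check Q = 2.5710e+04

Direction: reverse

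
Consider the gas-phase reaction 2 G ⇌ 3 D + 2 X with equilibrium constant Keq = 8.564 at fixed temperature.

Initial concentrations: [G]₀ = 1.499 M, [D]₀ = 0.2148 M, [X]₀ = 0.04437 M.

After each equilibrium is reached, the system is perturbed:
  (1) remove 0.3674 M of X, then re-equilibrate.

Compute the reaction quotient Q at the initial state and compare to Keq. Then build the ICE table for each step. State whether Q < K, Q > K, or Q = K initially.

Q₀ = 8.6832e-06; Q < K (proceeds forward)

Q₀ = 8.6832e-06 vs Keq = 8.564 ⇒ Q<K, forward
Step 1:
                    G           D           X
  init          1.499      0.2148     0.04437
  Δ           -0.8872       1.331      0.8872
  eq           0.6118       1.546      0.9316
  solve Keq expr → x = 0.4436; check Q = 8.564
Then remove 0.3674 M of X.
Step 2:
                    G           D           X
  init         0.6118       1.546      0.5642
  Δ           -0.1044      0.1565      0.1044
  eq           0.5074       1.702      0.6686
  solve Keq expr → x = 0.05218; check Q = 8.564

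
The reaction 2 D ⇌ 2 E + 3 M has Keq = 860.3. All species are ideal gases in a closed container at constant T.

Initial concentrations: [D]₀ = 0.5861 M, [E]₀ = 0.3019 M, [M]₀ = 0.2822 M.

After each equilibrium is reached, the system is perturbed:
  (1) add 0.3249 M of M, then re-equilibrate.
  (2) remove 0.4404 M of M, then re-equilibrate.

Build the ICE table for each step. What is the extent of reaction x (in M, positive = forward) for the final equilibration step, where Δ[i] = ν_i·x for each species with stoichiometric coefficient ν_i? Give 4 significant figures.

Q₀ = 0.005963 vs Keq = 860.3 ⇒ Q<K, forward
Step 1:
                    D           E           M
  init         0.5861      0.3019      0.2822
  Δ            -0.552       0.552      0.8281
  eq          0.03406      0.8539        1.11
  solve Keq expr → x = 0.276; check Q = 860.3
Then add 0.3249 M of M.
Step 2:
                    D           E           M
  init        0.03406      0.8539       1.435
  Δ           0.01409    -0.01409    -0.02113
  eq          0.04815      0.8399       1.414
  solve Keq expr → x = -0.007044; check Q = 860.3
Then remove 0.4404 M of M.
Step 3:
                    D           E           M
  init        0.04815      0.8399      0.9736
  Δ          -0.01879     0.01879     0.02819
  eq          0.02935      0.8586       1.002
  solve Keq expr → x = 0.009396; check Q = 860.3

x = 0.009396 M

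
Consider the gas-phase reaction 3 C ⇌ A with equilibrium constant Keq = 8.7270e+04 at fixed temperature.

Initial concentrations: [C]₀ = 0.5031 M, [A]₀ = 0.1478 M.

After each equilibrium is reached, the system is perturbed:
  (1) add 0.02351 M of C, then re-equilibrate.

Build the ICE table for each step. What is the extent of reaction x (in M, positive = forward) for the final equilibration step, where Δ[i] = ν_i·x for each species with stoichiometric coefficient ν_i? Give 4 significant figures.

x = 0.007794 M

Q₀ = 1.161 vs Keq = 8.7270e+04 ⇒ Q<K, forward
Step 1:
                   C          A
  Initial     0.5031     0.1478
  Change     -0.4878     0.1626
  Equil      0.01526     0.3104
  solve Keq expr → x = 0.1626; check Q = 8.7270e+04
Then add 0.02351 M of C.
Step 2:
                   C          A
  Initial    0.03877     0.3104
  Change    -0.02338   0.007794
  Equil      0.01539     0.3182
  solve Keq expr → x = 0.007794; check Q = 8.7270e+04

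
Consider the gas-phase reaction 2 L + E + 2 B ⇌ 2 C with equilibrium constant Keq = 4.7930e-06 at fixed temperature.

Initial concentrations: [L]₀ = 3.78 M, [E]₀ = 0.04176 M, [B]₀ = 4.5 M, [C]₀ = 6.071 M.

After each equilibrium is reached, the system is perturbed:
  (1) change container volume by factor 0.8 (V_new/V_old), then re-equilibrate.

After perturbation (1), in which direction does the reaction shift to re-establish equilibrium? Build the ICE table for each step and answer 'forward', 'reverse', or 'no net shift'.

Q₀ = 3.05 vs Keq = 4.7930e-06 ⇒ Q>K, reverse
Step 1:
                   L          E          B          C
  init          3.78    0.04176        4.5      6.071
  Δ             5.71      2.855       5.71      -5.71
  eq            9.49      2.897      10.21      0.361
  solve Keq expr → x = -2.855; check Q = 4.7930e-06
Then change container volume by factor 0.8 (V_new/V_old).
Step 2:
                   L          E          B          C
  init         11.86      3.621      12.76     0.4513
  Δ          -0.1567   -0.07837    -0.1567     0.1567
  eq           11.71      3.543      12.61      0.608
  solve Keq expr → x = 0.07837; check Q = 4.7930e-06

Direction: forward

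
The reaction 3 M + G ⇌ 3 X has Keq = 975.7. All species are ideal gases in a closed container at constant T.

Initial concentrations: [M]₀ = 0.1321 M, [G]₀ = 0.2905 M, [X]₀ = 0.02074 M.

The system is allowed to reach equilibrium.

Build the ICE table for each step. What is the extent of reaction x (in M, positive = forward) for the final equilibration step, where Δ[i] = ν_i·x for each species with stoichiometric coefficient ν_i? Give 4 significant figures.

x = 0.03703 M

Q₀ = 0.01332 vs Keq = 975.7 ⇒ Q<K, forward
Step 1:
                   M          G          X
  Initial     0.1321     0.2905    0.02074
  Change     -0.1111   -0.03703     0.1111
  Equil        0.021     0.2535     0.1318
  solve Keq expr → x = 0.03703; check Q = 975.7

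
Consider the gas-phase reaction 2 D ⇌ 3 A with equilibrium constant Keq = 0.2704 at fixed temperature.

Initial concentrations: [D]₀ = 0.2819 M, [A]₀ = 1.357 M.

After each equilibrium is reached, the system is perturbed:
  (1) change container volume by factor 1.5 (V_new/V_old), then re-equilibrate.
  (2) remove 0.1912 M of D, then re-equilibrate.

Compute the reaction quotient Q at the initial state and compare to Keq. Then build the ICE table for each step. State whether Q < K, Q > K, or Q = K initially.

Q₀ = 31.44 vs Keq = 0.2704 ⇒ Q>K, reverse
Step 1:
                   D          A
  Initial     0.2819      1.357
  Change      0.5296    -0.7944
  Equil       0.8115     0.5626
  solve Keq expr → x = -0.2648; check Q = 0.2704
Then change container volume by factor 1.5 (V_new/V_old).
Step 2:
                   D          A
  Initial      0.541     0.3751
  Change    -0.02669    0.04004
  Equil       0.5143     0.4151
  solve Keq expr → x = 0.01335; check Q = 0.2704
Then remove 0.1912 M of D.
Step 3:
                   D          A
  Initial     0.3231     0.4151
  Change     0.05236   -0.07855
  Equil       0.3755     0.3366
  solve Keq expr → x = -0.02618; check Q = 0.2704

Q₀ = 31.44; Q > K (proceeds reverse)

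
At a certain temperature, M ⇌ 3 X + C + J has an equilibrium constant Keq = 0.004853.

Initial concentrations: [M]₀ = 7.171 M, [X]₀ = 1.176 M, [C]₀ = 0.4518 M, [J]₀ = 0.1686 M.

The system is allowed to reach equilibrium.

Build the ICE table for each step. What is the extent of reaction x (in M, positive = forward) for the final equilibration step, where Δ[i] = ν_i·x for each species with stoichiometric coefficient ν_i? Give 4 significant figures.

Q₀ = 0.01728 vs Keq = 0.004853 ⇒ Q>K, reverse
Step 1:
                  M         X         C         J
  init        7.171     1.176    0.4518    0.1686
  Δ         0.06842   -0.2053  -0.06842  -0.06842
  eq          7.239    0.9707    0.3834    0.1002
  solve Keq expr → x = -0.06842; check Q = 0.004853

x = -0.06842 M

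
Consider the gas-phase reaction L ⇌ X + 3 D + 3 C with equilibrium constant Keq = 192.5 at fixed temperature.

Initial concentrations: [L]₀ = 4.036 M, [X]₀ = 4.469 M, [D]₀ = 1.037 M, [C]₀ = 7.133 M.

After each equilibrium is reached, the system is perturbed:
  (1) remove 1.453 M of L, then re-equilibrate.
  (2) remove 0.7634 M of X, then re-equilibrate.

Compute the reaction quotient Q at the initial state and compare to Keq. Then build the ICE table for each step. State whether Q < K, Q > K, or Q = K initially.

Q₀ = 448.1 vs Keq = 192.5 ⇒ Q>K, reverse
Step 1:
                    L           X           D           C
  I             4.036       4.469       1.037       7.133
  C           0.07342    -0.07342     -0.2203     -0.2203
  E             4.109       4.396      0.8167       6.913
  solve Keq expr → x = -0.07342; check Q = 192.5
Then remove 1.453 M of L.
Step 2:
                    L           X           D           C
  I             2.656       4.396      0.8167       6.913
  C             0.032      -0.032    -0.09599    -0.09599
  E             2.688       4.364      0.7207       6.817
  solve Keq expr → x = -0.032; check Q = 192.5
Then remove 0.7634 M of X.
Step 3:
                    L           X           D           C
  I             2.688         3.6      0.7207       6.817
  C          -0.01363     0.01363     0.04088     0.04088
  E             2.675       3.614      0.7616       6.858
  solve Keq expr → x = 0.01363; check Q = 192.5

Q₀ = 448.1; Q > K (proceeds reverse)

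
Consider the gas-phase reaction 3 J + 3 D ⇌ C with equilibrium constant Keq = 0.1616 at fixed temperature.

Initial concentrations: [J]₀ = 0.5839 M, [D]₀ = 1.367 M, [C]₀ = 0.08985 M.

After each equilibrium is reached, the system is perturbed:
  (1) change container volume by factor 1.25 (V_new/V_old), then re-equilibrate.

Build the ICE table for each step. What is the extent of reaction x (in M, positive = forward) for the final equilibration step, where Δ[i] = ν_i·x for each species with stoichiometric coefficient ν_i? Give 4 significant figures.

x = -0.0257 M

Q₀ = 0.1767 vs Keq = 0.1616 ⇒ Q>K, reverse
Step 1:
                    J           D           C
  I            0.5839       1.367     0.08985
  C           0.00807     0.00807    -0.00269
  E             0.592       1.375     0.08716
  solve Keq expr → x = -0.00269; check Q = 0.1616
Then change container volume by factor 1.25 (V_new/V_old).
Step 2:
                    J           D           C
  I            0.4736         1.1     0.06973
  C           0.07711     0.07711     -0.0257
  E            0.5507       1.177     0.04402
  solve Keq expr → x = -0.0257; check Q = 0.1616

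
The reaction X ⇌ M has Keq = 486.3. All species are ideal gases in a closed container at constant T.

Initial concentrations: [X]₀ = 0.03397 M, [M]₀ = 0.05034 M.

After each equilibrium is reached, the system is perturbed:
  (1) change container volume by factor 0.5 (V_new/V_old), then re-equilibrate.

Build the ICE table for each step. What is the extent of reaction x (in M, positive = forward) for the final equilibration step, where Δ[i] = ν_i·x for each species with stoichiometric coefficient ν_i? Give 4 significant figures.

x = 0 M

Q₀ = 1.482 vs Keq = 486.3 ⇒ Q<K, forward
Step 1:
                   X          M
  Initial    0.03397    0.05034
  Change     -0.0338     0.0338
  Equil   1.7301e-04    0.08414
  solve Keq expr → x = 0.0338; check Q = 486.3
Then change container volume by factor 0.5 (V_new/V_old).
Step 2:
                   X          M
  Initial 3.4603e-04     0.1683
  Change           0          0
  Equil   3.4603e-04     0.1683
  solve Keq expr → x = 0; check Q = 486.3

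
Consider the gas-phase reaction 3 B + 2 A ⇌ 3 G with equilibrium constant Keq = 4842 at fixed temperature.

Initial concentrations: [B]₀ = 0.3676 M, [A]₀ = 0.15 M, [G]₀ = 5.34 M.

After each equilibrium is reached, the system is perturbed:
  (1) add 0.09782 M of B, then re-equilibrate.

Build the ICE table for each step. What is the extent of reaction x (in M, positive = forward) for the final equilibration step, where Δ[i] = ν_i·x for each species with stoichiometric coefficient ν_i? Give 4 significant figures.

Q₀ = 1.3624e+05 vs Keq = 4842 ⇒ Q>K, reverse
Step 1:
                  B         A         G
  Initial    0.3676      0.15      5.34
  Change     0.2649    0.1766   -0.2649
  Equil      0.6325    0.3266     5.075
  solve Keq expr → x = -0.08831; check Q = 4842
Then add 0.09782 M of B.
Step 2:
                  B         A         G
  Initial    0.7303    0.3266     5.075
  Change   -0.04726  -0.03151   0.04726
  Equil      0.6831    0.2951     5.122
  solve Keq expr → x = 0.01575; check Q = 4842

x = 0.01575 M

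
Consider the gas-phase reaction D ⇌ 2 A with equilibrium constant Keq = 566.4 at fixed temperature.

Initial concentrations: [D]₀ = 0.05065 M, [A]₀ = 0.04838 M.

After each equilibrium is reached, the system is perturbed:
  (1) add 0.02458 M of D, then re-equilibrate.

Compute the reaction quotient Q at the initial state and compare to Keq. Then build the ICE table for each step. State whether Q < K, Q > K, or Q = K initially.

Q₀ = 0.04621 vs Keq = 566.4 ⇒ Q<K, forward
Step 1:
                    D           A
  I           0.05065     0.04838
  C          -0.05061      0.1012
  E        3.9514e-05      0.1496
  solve Keq expr → x = 0.05061; check Q = 566.4
Then add 0.02458 M of D.
Step 2:
                    D           A
  I           0.02462      0.1496
  C          -0.02455      0.0491
  E        6.9707e-05      0.1987
  solve Keq expr → x = 0.02455; check Q = 566.4

Q₀ = 0.04621; Q < K (proceeds forward)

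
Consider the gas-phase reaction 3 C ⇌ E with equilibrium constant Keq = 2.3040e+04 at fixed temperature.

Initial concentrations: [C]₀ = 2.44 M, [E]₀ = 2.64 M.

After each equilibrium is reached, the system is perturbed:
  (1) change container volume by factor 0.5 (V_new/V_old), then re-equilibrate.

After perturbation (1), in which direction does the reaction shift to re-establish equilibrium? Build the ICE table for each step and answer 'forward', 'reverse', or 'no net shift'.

Q₀ = 0.1817 vs Keq = 2.3040e+04 ⇒ Q<K, forward
Step 1:
                  C         E
  init         2.44      2.64
  Δ          -2.387    0.7957
  eq        0.05303     3.436
  solve Keq expr → x = 0.7957; check Q = 2.3040e+04
Then change container volume by factor 0.5 (V_new/V_old).
Step 2:
                  C         E
  init       0.1061     6.871
  Δ         -0.0392   0.01307
  eq        0.06685     6.884
  solve Keq expr → x = 0.01307; check Q = 2.3040e+04

Direction: forward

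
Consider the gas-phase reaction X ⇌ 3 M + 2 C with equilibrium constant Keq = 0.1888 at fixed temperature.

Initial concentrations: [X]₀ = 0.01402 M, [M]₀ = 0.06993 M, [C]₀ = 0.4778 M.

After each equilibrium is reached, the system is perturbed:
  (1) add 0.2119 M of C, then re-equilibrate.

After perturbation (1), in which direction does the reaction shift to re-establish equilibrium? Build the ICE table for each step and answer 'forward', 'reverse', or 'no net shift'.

Direction: reverse

Q₀ = 0.005568 vs Keq = 0.1888 ⇒ Q<K, forward
Step 1:
                  X         M         C
  init      0.01402   0.06993    0.4778
  Δ        -0.01238   0.03713   0.02476
  eq       0.001642    0.1071    0.5026
  solve Keq expr → x = 0.01238; check Q = 0.1888
Then add 0.2119 M of C.
Step 2:
                  X         M         C
  init     0.001642    0.1071    0.7145
  Δ        0.001304 -0.003912 -0.002608
  eq       0.002946    0.1032    0.7118
  solve Keq expr → x = -0.001304; check Q = 0.1888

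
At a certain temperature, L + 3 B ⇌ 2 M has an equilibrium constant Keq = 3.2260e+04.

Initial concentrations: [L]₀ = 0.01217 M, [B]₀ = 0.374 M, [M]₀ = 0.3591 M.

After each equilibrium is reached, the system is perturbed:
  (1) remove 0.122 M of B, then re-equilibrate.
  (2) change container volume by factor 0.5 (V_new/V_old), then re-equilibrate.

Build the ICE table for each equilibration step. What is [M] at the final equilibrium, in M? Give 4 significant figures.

Q₀ = 202.5 vs Keq = 3.2260e+04 ⇒ Q<K, forward
Step 1:
                  L         B         M
  I         0.01217     0.374    0.3591
  C        -0.01205  -0.03616    0.0241
  E       1.1804e-04    0.3378    0.3832
  solve Keq expr → x = 0.01205; check Q = 3.2260e+04
Then remove 0.122 M of B.
Step 2:
                  L         B         M
  I       1.1804e-04    0.2158    0.3832
  C       3.2698e-04 9.8094e-04 -6.5396e-04
  E       4.4502e-04    0.2168    0.3825
  solve Keq expr → x = -3.2698e-04; check Q = 3.2260e+04
Then change container volume by factor 0.5 (V_new/V_old).
Step 3:
                  L         B         M
  I       8.9005e-04    0.4337    0.7651
  C       -6.6366e-04 -0.001991  0.001327
  E       2.2639e-04    0.4317    0.7664
  solve Keq expr → x = 6.6366e-04; check Q = 3.2260e+04

[M]_eq = 0.7664 M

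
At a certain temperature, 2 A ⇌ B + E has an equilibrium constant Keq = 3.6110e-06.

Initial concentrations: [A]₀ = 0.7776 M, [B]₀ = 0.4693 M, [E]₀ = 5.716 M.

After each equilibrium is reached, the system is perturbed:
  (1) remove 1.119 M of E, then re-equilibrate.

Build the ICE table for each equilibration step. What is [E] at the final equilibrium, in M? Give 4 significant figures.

Q₀ = 4.436 vs Keq = 3.6110e-06 ⇒ Q>K, reverse
Step 1:
                    A           B           E
  I            0.7776      0.4693       5.716
  C            0.9386     -0.4693     -0.4693
  E             1.716  2.0271e-06       5.247
  solve Keq expr → x = -0.4693; check Q = 3.6110e-06
Then remove 1.119 M of E.
Step 2:
                    A           B           E
  I             1.716  2.0271e-06       4.128
  C       -1.0991e-06  5.4953e-07  5.4953e-07
  E             1.716  2.5766e-06       4.128
  solve Keq expr → x = 5.4953e-07; check Q = 3.6110e-06

[E]_eq = 4.128 M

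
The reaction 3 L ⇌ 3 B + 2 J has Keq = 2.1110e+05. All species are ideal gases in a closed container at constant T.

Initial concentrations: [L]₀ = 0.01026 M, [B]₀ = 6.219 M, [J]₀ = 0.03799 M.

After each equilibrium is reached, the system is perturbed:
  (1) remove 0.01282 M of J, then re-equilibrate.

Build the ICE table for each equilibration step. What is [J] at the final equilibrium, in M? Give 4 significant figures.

Q₀ = 3.2141e+05 vs Keq = 2.1110e+05 ⇒ Q>K, reverse
Step 1:
                  L         B         J
  Initial   0.01026     6.219   0.03799
  Change   0.001353 -0.001353 -9.0212e-04
  Equil     0.01161     6.218   0.03709
  solve Keq expr → x = -4.5106e-04; check Q = 2.1110e+05
Then remove 0.01282 M of J.
Step 2:
                  L         B         J
  Initial   0.01161     6.218   0.02427
  Change  -0.002466  0.002466  0.001644
  Equil    0.009147      6.22   0.02591
  solve Keq expr → x = 8.2191e-04; check Q = 2.1110e+05

[J]_eq = 0.02591 M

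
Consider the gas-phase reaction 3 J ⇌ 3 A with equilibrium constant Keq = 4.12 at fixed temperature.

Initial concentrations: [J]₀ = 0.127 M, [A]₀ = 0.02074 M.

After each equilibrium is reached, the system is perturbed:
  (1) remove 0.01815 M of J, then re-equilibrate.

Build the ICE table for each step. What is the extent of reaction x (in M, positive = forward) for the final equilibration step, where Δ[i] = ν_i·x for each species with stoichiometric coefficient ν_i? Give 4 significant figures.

x = -0.003726 M

Q₀ = 0.004355 vs Keq = 4.12 ⇒ Q<K, forward
Step 1:
                  J         A
  init        0.127   0.02074
  Δ        -0.07025   0.07025
  eq        0.05675   0.09099
  solve Keq expr → x = 0.02342; check Q = 4.12
Then remove 0.01815 M of J.
Step 2:
                  J         A
  init       0.0386   0.09099
  Δ         0.01118  -0.01118
  eq        0.04978   0.07981
  solve Keq expr → x = -0.003726; check Q = 4.12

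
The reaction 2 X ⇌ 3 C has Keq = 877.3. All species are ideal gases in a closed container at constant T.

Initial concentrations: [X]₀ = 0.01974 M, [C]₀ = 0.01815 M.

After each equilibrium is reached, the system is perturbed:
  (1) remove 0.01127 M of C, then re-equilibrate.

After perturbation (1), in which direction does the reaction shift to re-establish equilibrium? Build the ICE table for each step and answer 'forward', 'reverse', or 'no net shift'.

Direction: forward

Q₀ = 0.01534 vs Keq = 877.3 ⇒ Q<K, forward
Step 1:
                  X         C
  I         0.01974   0.01815
  C        -0.01939   0.02909
  E       3.4665e-04   0.04724
  solve Keq expr → x = 0.009697; check Q = 877.3
Then remove 0.01127 M of C.
Step 2:
                  X         C
  I       3.4665e-04   0.03597
  C       -1.1467e-04 1.7201e-04
  E       2.3198e-04   0.03614
  solve Keq expr → x = 5.7336e-05; check Q = 877.3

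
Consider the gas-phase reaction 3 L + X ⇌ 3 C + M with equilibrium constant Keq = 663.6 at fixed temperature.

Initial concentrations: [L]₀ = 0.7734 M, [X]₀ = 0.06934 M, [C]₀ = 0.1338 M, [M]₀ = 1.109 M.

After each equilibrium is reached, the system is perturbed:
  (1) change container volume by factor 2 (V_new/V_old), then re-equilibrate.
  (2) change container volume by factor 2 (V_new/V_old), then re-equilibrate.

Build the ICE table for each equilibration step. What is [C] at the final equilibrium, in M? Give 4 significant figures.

[C]_eq = 0.08517 M

Q₀ = 0.08281 vs Keq = 663.6 ⇒ Q<K, forward
Step 1:
                  L         X         C         M
  Initial    0.7734   0.06934    0.1338     1.109
  Change    -0.2069  -0.06895    0.2069   0.06895
  Equil      0.5665 3.8593e-04    0.3407     1.178
  solve Keq expr → x = 0.06895; check Q = 663.6
Then change container volume by factor 2 (V_new/V_old).
Step 2:
                  L         X         C         M
  Initial    0.2833 1.9296e-04    0.1703     0.589
  Change          0         0         0         0
  Equil      0.2833 1.9296e-04    0.1703     0.589
  solve Keq expr → x = 0; check Q = 663.6
Then change container volume by factor 2 (V_new/V_old).
Step 3:
                  L         X         C         M
  Initial    0.1416 9.6482e-05   0.08517    0.2945
  Change          0         0         0         0
  Equil      0.1416 9.6482e-05   0.08517    0.2945
  solve Keq expr → x = 0; check Q = 663.6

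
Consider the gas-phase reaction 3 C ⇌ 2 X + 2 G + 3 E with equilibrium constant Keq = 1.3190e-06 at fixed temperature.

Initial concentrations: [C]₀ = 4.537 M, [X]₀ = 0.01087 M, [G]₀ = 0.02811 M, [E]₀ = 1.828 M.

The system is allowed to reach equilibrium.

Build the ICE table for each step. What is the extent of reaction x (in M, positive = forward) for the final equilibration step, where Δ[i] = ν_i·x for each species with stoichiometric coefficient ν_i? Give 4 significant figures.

x = 0.02277 M

Q₀ = 6.1066e-09 vs Keq = 1.3190e-06 ⇒ Q<K, forward
Step 1:
                  C         X         G         E
  I           4.537   0.01087   0.02811     1.828
  C        -0.06831   0.04554   0.04554   0.06831
  E           4.469   0.05641   0.07365     1.896
  solve Keq expr → x = 0.02277; check Q = 1.3190e-06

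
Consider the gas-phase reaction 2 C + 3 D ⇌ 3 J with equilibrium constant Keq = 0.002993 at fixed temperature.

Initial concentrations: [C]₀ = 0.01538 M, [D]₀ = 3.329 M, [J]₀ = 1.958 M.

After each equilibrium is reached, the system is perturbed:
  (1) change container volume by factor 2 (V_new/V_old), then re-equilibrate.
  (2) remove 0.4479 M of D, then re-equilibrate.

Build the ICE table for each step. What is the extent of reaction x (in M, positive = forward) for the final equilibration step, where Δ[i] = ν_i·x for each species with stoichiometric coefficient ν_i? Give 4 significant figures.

Q₀ = 860.2 vs Keq = 0.002993 ⇒ Q>K, reverse
Step 1:
                   C          D          J
  I          0.01538      3.329      1.958
  C           0.8872      1.331     -1.331
  E           0.9026       4.66     0.6272
  solve Keq expr → x = -0.4436; check Q = 0.002993
Then change container volume by factor 2 (V_new/V_old).
Step 2:
                   C          D          J
  I           0.4513       2.33     0.3136
  C          0.06031    0.09047   -0.09047
  E           0.5116       2.42     0.2231
  solve Keq expr → x = -0.03016; check Q = 0.002993
Then remove 0.4479 M of D.
Step 3:
                   C          D          J
  I           0.5116      1.972     0.2231
  C          0.02199    0.03299   -0.03299
  E           0.5336      2.005     0.1901
  solve Keq expr → x = -0.011; check Q = 0.002993

x = -0.011 M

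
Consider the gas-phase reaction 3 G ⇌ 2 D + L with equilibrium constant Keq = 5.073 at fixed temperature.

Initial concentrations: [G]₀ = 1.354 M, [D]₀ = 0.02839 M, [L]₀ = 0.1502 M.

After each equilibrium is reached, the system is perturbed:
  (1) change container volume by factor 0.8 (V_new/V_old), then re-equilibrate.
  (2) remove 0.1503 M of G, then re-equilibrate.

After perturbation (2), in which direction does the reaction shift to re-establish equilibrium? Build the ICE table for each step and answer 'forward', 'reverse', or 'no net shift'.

Q₀ = 4.8769e-05 vs Keq = 5.073 ⇒ Q<K, forward
Step 1:
                   G          D          L
  I            1.354    0.02839     0.1502
  C          -0.9966     0.6644     0.3322
  E           0.3574     0.6928     0.4824
  solve Keq expr → x = 0.3322; check Q = 5.073
Then change container volume by factor 0.8 (V_new/V_old).
Step 2:
                   G          D          L
  I           0.4467      0.866      0.603
  C                0          0          0
  E           0.4467      0.866      0.603
  solve Keq expr → x = 0; check Q = 5.073
Then remove 0.1503 M of G.
Step 3:
                   G          D          L
  I           0.2964      0.866      0.603
  C           0.1146   -0.07638   -0.03819
  E            0.411     0.7896     0.5648
  solve Keq expr → x = -0.03819; check Q = 5.073

Direction: reverse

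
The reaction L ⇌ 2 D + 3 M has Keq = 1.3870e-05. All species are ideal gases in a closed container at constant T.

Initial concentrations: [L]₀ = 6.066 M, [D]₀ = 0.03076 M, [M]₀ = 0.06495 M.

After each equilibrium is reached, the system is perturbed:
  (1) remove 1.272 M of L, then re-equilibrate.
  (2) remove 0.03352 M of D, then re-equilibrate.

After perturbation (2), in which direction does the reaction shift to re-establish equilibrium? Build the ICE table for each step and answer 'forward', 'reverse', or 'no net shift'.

Direction: forward

Q₀ = 4.2737e-08 vs Keq = 1.3870e-05 ⇒ Q<K, forward
Step 1:
                    L           D           M
  I             6.066     0.03076     0.06495
  C          -0.04088     0.08176      0.1226
  E             6.025      0.1125      0.1876
  solve Keq expr → x = 0.04088; check Q = 1.3870e-05
Then remove 1.272 M of L.
Step 2:
                    L           D           M
  I             4.753      0.1125      0.1876
  C          0.002766   -0.005532   -0.008298
  E             4.756       0.107      0.1793
  solve Keq expr → x = -0.002766; check Q = 1.3870e-05
Then remove 0.03352 M of D.
Step 3:
                    L           D           M
  I             4.756     0.07347      0.1793
  C         -0.007766     0.01553      0.0233
  E             4.748       0.089      0.2026
  solve Keq expr → x = 0.007766; check Q = 1.3870e-05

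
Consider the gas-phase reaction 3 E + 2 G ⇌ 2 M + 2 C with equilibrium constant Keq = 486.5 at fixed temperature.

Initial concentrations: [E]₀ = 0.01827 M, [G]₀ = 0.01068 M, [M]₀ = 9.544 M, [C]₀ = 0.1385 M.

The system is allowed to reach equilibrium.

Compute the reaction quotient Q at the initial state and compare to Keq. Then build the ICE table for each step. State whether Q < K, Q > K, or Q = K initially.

Q₀ = 2.5119e+09 vs Keq = 486.5 ⇒ Q>K, reverse
Step 1:
                    E           G           M           C
  I           0.01827     0.01068       9.544      0.1385
  C            0.1715      0.1143     -0.1143     -0.1143
  E            0.1898       0.125        9.43     0.02417
  solve Keq expr → x = -0.05716; check Q = 486.5

Q₀ = 2.5119e+09; Q > K (proceeds reverse)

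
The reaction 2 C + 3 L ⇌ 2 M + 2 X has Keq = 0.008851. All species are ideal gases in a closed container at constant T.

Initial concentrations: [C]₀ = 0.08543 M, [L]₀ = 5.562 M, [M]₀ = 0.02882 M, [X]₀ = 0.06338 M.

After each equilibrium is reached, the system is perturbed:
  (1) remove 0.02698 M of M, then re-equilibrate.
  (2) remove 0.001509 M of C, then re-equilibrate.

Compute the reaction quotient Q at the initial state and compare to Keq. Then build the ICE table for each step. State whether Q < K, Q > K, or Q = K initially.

Q₀ = 2.6569e-06; Q < K (proceeds forward)

Q₀ = 2.6569e-06 vs Keq = 0.008851 ⇒ Q<K, forward
Step 1:
                    C           L           M           X
  I           0.08543       5.562     0.02882     0.06338
  C           -0.0737     -0.1105      0.0737      0.0737
  E           0.01173       5.451      0.1025      0.1371
  solve Keq expr → x = 0.03685; check Q = 0.008851
Then remove 0.02698 M of M.
Step 2:
                    C           L           M           X
  I           0.01173       5.451     0.07554      0.1371
  C          -0.00261   -0.003914     0.00261     0.00261
  E          0.009125       5.448     0.07814      0.1397
  solve Keq expr → x = 0.001305; check Q = 0.008851
Then remove 0.001509 M of C.
Step 3:
                    C           L           M           X
  I          0.007616       5.448     0.07814      0.1397
  C          0.001274    0.001911   -0.001274   -0.001274
  E           0.00889       5.449     0.07687      0.1384
  solve Keq expr → x = -6.3686e-04; check Q = 0.008851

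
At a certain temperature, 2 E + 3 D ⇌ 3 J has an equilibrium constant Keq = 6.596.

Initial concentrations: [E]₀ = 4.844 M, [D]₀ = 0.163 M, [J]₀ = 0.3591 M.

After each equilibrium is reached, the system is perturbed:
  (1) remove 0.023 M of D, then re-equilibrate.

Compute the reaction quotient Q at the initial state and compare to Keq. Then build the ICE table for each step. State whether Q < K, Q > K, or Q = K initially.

Q₀ = 0.4557 vs Keq = 6.596 ⇒ Q<K, forward
Step 1:
                  E         D         J
  Initial     4.844     0.163    0.3591
  Change   -0.05367  -0.08051   0.08051
  Equil        4.79   0.08249    0.4396
  solve Keq expr → x = 0.02684; check Q = 6.596
Then remove 0.023 M of D.
Step 2:
                  E         D         J
  Initial      4.79   0.05949    0.4396
  Change    0.01283   0.01925  -0.01925
  Equil       4.803   0.07874    0.4204
  solve Keq expr → x = -0.006416; check Q = 6.596

Q₀ = 0.4557; Q < K (proceeds forward)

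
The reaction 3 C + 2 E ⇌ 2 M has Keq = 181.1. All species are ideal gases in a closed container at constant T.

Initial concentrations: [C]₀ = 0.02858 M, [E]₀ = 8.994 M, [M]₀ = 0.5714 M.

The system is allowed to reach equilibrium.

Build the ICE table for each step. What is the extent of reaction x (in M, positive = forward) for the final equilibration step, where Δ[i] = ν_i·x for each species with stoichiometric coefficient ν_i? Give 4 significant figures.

x = 1.4274e-04 M

Q₀ = 172.9 vs Keq = 181.1 ⇒ Q<K, forward
Step 1:
                    C           E           M
  I           0.02858       8.994      0.5714
  C       -4.2822e-04 -2.8548e-04  2.8548e-04
  E           0.02815       8.994      0.5717
  solve Keq expr → x = 1.4274e-04; check Q = 181.1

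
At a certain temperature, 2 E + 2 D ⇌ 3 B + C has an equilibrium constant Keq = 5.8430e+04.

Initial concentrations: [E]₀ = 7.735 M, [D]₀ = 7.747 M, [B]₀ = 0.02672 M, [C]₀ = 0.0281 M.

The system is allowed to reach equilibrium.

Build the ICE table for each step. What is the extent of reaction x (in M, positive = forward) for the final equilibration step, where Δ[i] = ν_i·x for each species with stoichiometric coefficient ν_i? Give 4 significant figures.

x = 3.605 M

Q₀ = 1.4929e-10 vs Keq = 5.8430e+04 ⇒ Q<K, forward
Step 1:
                    E           D           B           C
  I             7.735       7.747     0.02672      0.0281
  C             -7.21       -7.21       10.82       3.605
  E            0.5246      0.5366       10.84       3.633
  solve Keq expr → x = 3.605; check Q = 5.8430e+04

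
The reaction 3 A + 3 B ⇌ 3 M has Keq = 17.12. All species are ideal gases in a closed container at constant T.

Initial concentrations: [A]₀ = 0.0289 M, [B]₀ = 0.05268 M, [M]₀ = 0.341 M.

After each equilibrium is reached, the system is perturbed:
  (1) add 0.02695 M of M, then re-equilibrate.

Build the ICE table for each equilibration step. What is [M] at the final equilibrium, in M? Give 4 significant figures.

Q₀ = 1.1237e+07 vs Keq = 17.12 ⇒ Q>K, reverse
Step 1:
                    A           B           M
  I            0.0289     0.05268       0.341
  C            0.1964      0.1964     -0.1964
  E            0.2253      0.2491      0.1446
  solve Keq expr → x = -0.06546; check Q = 17.12
Then add 0.02695 M of M.
Step 2:
                    A           B           M
  I            0.2253      0.2491      0.1716
  C           0.01196     0.01196    -0.01196
  E            0.2372       0.261      0.1596
  solve Keq expr → x = -0.003987; check Q = 17.12

[M]_eq = 0.1596 M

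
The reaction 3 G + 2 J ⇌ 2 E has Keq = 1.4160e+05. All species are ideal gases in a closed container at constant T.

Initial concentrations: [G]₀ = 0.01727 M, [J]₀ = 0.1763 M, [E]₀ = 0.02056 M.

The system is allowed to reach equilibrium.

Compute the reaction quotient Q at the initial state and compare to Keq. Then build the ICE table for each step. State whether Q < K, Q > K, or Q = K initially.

Q₀ = 2640 vs Keq = 1.4160e+05 ⇒ Q<K, forward
Step 1:
                  G         J         E
  Initial   0.01727    0.1763   0.02056
  Change   -0.01145 -0.007632  0.007632
  Equil    0.005822    0.1687   0.02819
  solve Keq expr → x = 0.003816; check Q = 1.4160e+05

Q₀ = 2640; Q < K (proceeds forward)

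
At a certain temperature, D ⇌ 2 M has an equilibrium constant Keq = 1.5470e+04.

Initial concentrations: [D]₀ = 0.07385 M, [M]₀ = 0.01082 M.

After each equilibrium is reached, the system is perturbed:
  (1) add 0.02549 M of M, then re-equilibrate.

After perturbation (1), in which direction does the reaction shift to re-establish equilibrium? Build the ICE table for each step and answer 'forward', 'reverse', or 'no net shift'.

Q₀ = 0.001585 vs Keq = 1.5470e+04 ⇒ Q<K, forward
Step 1:
                    D           M
  init        0.07385     0.01082
  Δ          -0.07385      0.1477
  eq       1.6243e-06      0.1585
  solve Keq expr → x = 0.07385; check Q = 1.5470e+04
Then add 0.02549 M of M.
Step 2:
                    D           M
  init     1.6243e-06       0.184
  Δ        5.6435e-07 -1.1287e-06
  eq       2.1886e-06       0.184
  solve Keq expr → x = -5.6435e-07; check Q = 1.5470e+04

Direction: reverse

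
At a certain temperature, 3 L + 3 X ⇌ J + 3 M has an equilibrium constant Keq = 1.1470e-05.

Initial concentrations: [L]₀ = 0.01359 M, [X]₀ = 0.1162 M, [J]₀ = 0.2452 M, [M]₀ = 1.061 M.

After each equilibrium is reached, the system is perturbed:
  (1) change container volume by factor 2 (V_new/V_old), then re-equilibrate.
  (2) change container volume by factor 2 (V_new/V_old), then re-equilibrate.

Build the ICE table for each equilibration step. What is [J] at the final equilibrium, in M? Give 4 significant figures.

[J]_eq = 1.3515e-06 M

Q₀ = 7.4369e+07 vs Keq = 1.1470e-05 ⇒ Q>K, reverse
Step 1:
                  L         X         J         M
  init      0.01359    0.1162    0.2452     1.061
  Δ          0.7353    0.7353   -0.2451   -0.7353
  eq         0.7489    0.8515 8.6143e-05    0.3257
  solve Keq expr → x = -0.2451; check Q = 1.1470e-05
Then change container volume by factor 2 (V_new/V_old).
Step 2:
                  L         X         J         M
  init       0.3745    0.4258 4.3072e-05    0.1628
  Δ       9.6806e-05 9.6806e-05 -3.2269e-05 -9.6806e-05
  eq         0.3746    0.4259 1.0803e-05    0.1627
  solve Keq expr → x = -3.2269e-05; check Q = 1.1470e-05
Then change container volume by factor 2 (V_new/V_old).
Step 3:
                  L         X         J         M
  init       0.1873    0.2129 5.4014e-06   0.08137
  Δ       1.2150e-05 1.2150e-05 -4.0500e-06 -1.2150e-05
  eq         0.1873    0.2129 1.3515e-06   0.08135
  solve Keq expr → x = -4.0500e-06; check Q = 1.1470e-05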